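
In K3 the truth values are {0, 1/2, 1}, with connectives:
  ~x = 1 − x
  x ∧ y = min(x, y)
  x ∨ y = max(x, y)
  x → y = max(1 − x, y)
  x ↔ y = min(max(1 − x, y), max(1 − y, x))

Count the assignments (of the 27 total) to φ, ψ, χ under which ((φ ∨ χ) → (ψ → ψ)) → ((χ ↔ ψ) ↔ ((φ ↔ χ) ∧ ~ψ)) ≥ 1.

value 1: 5 assignments (counts)
value 1/2: 17 assignments
value 0: 5 assignments
So 5 of the 27 assignments meet the threshold.

5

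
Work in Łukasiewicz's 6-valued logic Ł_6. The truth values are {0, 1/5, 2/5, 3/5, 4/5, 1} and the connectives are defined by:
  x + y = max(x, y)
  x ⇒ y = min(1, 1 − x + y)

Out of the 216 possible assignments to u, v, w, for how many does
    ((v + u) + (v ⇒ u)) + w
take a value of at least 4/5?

value 1: 166 assignments (counts)
value 4/5: 38 assignments (counts)
value 3/5: 12 assignments
So 204 of the 216 assignments meet the threshold.

204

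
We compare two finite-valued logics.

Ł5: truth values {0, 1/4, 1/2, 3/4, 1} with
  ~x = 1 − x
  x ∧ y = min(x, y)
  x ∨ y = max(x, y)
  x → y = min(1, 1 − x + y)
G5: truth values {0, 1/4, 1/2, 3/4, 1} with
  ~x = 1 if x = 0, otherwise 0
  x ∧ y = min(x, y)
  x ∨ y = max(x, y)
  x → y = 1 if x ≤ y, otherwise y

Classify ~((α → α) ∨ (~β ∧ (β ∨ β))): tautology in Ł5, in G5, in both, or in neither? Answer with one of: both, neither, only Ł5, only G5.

In Ł5: at α = 0, β = 0 the value is 0 — not a tautology.
In G5: at α = 0, β = 0 the value is 0 — not a tautology.

neither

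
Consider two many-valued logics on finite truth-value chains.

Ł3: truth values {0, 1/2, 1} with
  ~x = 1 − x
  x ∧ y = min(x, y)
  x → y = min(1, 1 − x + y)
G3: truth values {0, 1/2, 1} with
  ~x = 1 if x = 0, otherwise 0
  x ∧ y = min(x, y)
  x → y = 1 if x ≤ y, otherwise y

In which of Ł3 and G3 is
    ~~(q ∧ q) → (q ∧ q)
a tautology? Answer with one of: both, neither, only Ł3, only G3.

In Ł3: every assignment gives 1 — tautology.
In G3: at q = 1/2 the value is 1/2 — not a tautology.

only Ł3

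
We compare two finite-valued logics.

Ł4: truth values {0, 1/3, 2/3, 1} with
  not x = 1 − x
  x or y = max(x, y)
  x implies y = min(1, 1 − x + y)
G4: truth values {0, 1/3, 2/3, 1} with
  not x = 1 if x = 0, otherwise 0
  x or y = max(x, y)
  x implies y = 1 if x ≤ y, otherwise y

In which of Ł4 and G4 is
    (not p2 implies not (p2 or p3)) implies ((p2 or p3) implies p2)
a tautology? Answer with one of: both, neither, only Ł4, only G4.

In Ł4: every assignment gives 1 — tautology.
In G4: at p2 = 1/3, p3 = 2/3 the value is 1/3 — not a tautology.

only Ł4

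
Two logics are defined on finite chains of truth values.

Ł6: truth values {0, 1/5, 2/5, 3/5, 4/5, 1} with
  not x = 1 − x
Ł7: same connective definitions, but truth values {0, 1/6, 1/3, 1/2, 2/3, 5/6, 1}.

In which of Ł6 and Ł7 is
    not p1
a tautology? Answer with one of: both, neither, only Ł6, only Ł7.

neither

In Ł6: at p1 = 1/5 the value is 4/5 — not a tautology.
In Ł7: at p1 = 1/6 the value is 5/6 — not a tautology.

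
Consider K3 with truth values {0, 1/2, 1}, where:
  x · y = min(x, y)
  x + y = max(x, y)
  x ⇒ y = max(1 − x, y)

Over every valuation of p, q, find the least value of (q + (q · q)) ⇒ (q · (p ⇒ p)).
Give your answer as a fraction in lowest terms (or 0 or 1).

Take p = 0, q = 1/2:
q · q = 1/2 · 1/2 = 1/2
q + (q · q) = 1/2 + 1/2 = 1/2
p ⇒ p = 0 ⇒ 0 = 1
q · (p ⇒ p) = 1/2 · 1 = 1/2
(q + (q · q)) ⇒ (q · (p ⇒ p)) = 1/2 ⇒ 1/2 = 1/2
No assignment yields a value below 1/2, so this is the minimum.

1/2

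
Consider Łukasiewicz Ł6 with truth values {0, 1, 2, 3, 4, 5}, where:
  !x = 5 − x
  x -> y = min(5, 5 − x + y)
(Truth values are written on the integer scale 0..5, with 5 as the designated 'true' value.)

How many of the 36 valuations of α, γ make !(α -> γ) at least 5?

1

value 5: 1 assignment (counts)
value 4: 2 assignments
value 3: 3 assignments
value 2: 4 assignments
value 1: 5 assignments
value 0: 21 assignments
So 1 of the 36 assignments meets the threshold.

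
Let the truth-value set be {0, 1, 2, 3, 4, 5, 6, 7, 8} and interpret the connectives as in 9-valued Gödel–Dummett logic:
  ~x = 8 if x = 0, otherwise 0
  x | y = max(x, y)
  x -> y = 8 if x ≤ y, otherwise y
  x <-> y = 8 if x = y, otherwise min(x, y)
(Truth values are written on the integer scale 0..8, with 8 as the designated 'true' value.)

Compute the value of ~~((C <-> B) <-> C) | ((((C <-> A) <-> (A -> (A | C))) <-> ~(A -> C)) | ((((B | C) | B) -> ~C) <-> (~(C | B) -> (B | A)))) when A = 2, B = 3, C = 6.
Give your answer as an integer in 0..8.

8

C <-> B = 6 <-> 3 = 3
(C <-> B) <-> C = 3 <-> 6 = 3
~((C <-> B) <-> C) = ~3 = 0
~~((C <-> B) <-> C) = ~0 = 8
C <-> A = 6 <-> 2 = 2
A | C = 2 | 6 = 6
A -> (A | C) = 2 -> 6 = 8
(C <-> A) <-> (A -> (A | C)) = 2 <-> 8 = 2
A -> C = 2 -> 6 = 8
~(A -> C) = ~8 = 0
((C <-> A) <-> (A -> (A | C))) <-> ~(A -> C) = 2 <-> 0 = 0
B | C = 3 | 6 = 6
(B | C) | B = 6 | 3 = 6
~C = ~6 = 0
((B | C) | B) -> ~C = 6 -> 0 = 0
C | B = 6 | 3 = 6
~(C | B) = ~6 = 0
B | A = 3 | 2 = 3
~(C | B) -> (B | A) = 0 -> 3 = 8
(((B | C) | B) -> ~C) <-> (~(C | B) -> (B | A)) = 0 <-> 8 = 0
(((C <-> A) <-> (A -> (A | C))) <-> ~(A -> C)) | ((((B | C) | B) -> ~C) <-> (~(C | B) -> (B | A))) = 0 | 0 = 0
~~((C <-> B) <-> C) | ((((C <-> A) <-> (A -> (A | C))) <-> ~(A -> C)) | ((((B | C) | B) -> ~C) <-> (~(C | B) -> (B | A)))) = 8 | 0 = 8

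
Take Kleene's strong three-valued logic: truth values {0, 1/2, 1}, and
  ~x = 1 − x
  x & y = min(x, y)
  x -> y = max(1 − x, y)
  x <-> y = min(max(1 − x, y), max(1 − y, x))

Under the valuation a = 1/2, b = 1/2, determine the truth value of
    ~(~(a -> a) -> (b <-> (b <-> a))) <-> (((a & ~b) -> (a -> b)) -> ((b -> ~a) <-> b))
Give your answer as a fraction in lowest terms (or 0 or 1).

1/2

a -> a = 1/2 -> 1/2 = 1/2
~(a -> a) = ~1/2 = 1/2
b <-> a = 1/2 <-> 1/2 = 1/2
b <-> (b <-> a) = 1/2 <-> 1/2 = 1/2
~(a -> a) -> (b <-> (b <-> a)) = 1/2 -> 1/2 = 1/2
~(~(a -> a) -> (b <-> (b <-> a))) = ~1/2 = 1/2
~b = ~1/2 = 1/2
a & ~b = 1/2 & 1/2 = 1/2
a -> b = 1/2 -> 1/2 = 1/2
(a & ~b) -> (a -> b) = 1/2 -> 1/2 = 1/2
~a = ~1/2 = 1/2
b -> ~a = 1/2 -> 1/2 = 1/2
(b -> ~a) <-> b = 1/2 <-> 1/2 = 1/2
((a & ~b) -> (a -> b)) -> ((b -> ~a) <-> b) = 1/2 -> 1/2 = 1/2
~(~(a -> a) -> (b <-> (b <-> a))) <-> (((a & ~b) -> (a -> b)) -> ((b -> ~a) <-> b)) = 1/2 <-> 1/2 = 1/2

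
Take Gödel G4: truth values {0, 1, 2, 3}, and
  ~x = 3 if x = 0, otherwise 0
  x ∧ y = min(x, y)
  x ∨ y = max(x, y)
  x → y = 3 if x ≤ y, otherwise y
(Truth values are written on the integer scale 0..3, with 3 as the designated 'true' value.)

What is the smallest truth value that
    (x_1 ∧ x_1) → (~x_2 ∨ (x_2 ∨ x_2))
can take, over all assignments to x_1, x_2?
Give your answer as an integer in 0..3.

1

Take x_1 = 2, x_2 = 1:
x_1 ∧ x_1 = 2 ∧ 2 = 2
~x_2 = ~1 = 0
x_2 ∨ x_2 = 1 ∨ 1 = 1
~x_2 ∨ (x_2 ∨ x_2) = 0 ∨ 1 = 1
(x_1 ∧ x_1) → (~x_2 ∨ (x_2 ∨ x_2)) = 2 → 1 = 1
No assignment yields a value below 1, so this is the minimum.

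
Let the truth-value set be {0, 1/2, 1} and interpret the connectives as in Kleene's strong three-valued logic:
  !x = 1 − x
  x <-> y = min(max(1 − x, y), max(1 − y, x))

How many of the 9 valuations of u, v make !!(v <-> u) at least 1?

u = 0, v = 0 ↦ 1  ≥
u = 0, v = 1/2 ↦ 1/2  <
u = 0, v = 1 ↦ 0  <
u = 1/2, v = 0 ↦ 1/2  <
u = 1/2, v = 1/2 ↦ 1/2  <
u = 1/2, v = 1 ↦ 1/2  <
u = 1, v = 0 ↦ 0  <
u = 1, v = 1/2 ↦ 1/2  <
u = 1, v = 1 ↦ 1  ≥
So 2 of the 9 assignments meet the threshold.

2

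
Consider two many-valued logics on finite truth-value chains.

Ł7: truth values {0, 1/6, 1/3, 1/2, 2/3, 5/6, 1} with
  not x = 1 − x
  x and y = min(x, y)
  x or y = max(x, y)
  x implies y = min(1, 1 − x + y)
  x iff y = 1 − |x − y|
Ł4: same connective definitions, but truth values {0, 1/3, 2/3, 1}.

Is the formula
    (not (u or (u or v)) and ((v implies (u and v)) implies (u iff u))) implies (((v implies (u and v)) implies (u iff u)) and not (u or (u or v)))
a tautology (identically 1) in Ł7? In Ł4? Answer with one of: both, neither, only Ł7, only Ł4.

In Ł7: every assignment gives 1 — tautology.
In Ł4: every assignment gives 1 — tautology.

both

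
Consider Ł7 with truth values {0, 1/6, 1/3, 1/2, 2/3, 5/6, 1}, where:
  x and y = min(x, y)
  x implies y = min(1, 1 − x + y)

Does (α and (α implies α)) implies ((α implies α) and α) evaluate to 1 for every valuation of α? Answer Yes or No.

Yes

α = 0 ↦ 1
α = 1/6 ↦ 1
α = 1/3 ↦ 1
α = 1/2 ↦ 1
α = 2/3 ↦ 1
α = 5/6 ↦ 1
α = 1 ↦ 1
Every assignment gives a value ≥ 1.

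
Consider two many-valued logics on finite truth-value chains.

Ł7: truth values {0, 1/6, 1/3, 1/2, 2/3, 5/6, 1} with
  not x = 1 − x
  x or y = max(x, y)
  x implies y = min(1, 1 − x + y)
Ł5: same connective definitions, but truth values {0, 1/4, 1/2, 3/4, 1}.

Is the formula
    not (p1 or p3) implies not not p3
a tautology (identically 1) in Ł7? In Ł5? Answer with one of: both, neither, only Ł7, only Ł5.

In Ł7: at p1 = 0, p3 = 0 the value is 0 — not a tautology.
In Ł5: at p1 = 0, p3 = 0 the value is 0 — not a tautology.

neither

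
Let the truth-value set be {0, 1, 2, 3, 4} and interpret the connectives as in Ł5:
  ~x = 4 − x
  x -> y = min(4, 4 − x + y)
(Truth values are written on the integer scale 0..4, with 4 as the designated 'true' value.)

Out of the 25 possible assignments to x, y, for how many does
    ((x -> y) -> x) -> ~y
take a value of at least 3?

value 4: 14 assignments (counts)
value 3: 4 assignments (counts)
value 2: 4 assignments
value 1: 2 assignments
value 0: 1 assignment
So 18 of the 25 assignments meet the threshold.

18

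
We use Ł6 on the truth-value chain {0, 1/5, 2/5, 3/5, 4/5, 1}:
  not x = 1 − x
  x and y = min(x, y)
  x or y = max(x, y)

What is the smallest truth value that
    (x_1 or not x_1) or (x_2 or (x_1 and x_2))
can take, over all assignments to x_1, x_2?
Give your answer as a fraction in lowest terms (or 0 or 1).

Take x_1 = 2/5, x_2 = 0:
not x_1 = not 2/5 = 3/5
x_1 or not x_1 = 2/5 or 3/5 = 3/5
x_1 and x_2 = 2/5 and 0 = 0
x_2 or (x_1 and x_2) = 0 or 0 = 0
(x_1 or not x_1) or (x_2 or (x_1 and x_2)) = 3/5 or 0 = 3/5
No assignment yields a value below 3/5, so this is the minimum.

3/5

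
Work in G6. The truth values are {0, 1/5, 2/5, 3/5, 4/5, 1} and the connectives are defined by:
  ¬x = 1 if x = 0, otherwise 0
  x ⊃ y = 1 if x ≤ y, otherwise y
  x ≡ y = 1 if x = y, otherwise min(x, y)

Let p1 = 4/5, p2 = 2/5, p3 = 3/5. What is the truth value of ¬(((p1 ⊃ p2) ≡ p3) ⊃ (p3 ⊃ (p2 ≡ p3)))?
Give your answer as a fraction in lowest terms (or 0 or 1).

p1 ⊃ p2 = 4/5 ⊃ 2/5 = 2/5
(p1 ⊃ p2) ≡ p3 = 2/5 ≡ 3/5 = 2/5
p2 ≡ p3 = 2/5 ≡ 3/5 = 2/5
p3 ⊃ (p2 ≡ p3) = 3/5 ⊃ 2/5 = 2/5
((p1 ⊃ p2) ≡ p3) ⊃ (p3 ⊃ (p2 ≡ p3)) = 2/5 ⊃ 2/5 = 1
¬(((p1 ⊃ p2) ≡ p3) ⊃ (p3 ⊃ (p2 ≡ p3))) = ¬1 = 0

0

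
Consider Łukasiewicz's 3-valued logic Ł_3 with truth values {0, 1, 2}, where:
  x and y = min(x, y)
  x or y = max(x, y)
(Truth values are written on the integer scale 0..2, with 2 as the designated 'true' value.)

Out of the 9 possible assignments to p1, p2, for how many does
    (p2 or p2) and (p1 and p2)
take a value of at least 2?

1

p1 = 0, p2 = 0 ↦ 0  <
p1 = 0, p2 = 1 ↦ 0  <
p1 = 0, p2 = 2 ↦ 0  <
p1 = 1, p2 = 0 ↦ 0  <
p1 = 1, p2 = 1 ↦ 1  <
p1 = 1, p2 = 2 ↦ 1  <
p1 = 2, p2 = 0 ↦ 0  <
p1 = 2, p2 = 1 ↦ 1  <
p1 = 2, p2 = 2 ↦ 2  ≥
So 1 of the 9 assignments meets the threshold.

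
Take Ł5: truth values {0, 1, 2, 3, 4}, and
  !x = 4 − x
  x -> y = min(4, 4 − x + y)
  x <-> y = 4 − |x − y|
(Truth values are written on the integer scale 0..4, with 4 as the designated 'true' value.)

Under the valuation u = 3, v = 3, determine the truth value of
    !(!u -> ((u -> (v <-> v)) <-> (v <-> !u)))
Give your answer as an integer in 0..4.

0

!u = !3 = 1
v <-> v = 3 <-> 3 = 4
u -> (v <-> v) = 3 -> 4 = 4
!u = !3 = 1
v <-> !u = 3 <-> 1 = 2
(u -> (v <-> v)) <-> (v <-> !u) = 4 <-> 2 = 2
!u -> ((u -> (v <-> v)) <-> (v <-> !u)) = 1 -> 2 = 4
!(!u -> ((u -> (v <-> v)) <-> (v <-> !u))) = !4 = 0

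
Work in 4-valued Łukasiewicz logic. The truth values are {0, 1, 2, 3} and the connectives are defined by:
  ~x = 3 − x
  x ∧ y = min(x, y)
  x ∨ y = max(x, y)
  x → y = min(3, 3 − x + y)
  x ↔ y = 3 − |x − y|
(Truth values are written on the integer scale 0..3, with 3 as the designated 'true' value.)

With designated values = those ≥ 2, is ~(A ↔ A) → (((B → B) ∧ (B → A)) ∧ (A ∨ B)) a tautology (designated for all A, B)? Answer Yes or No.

A = 0, B = 0 ↦ 3
A = 0, B = 1 ↦ 3
A = 0, B = 2 ↦ 3
A = 0, B = 3 ↦ 3
A = 1, B = 0 ↦ 3
A = 1, B = 1 ↦ 3
A = 1, B = 2 ↦ 3
A = 1, B = 3 ↦ 3
A = 2, B = 0 ↦ 3
A = 2, B = 1 ↦ 3
A = 2, B = 2 ↦ 3
A = 2, B = 3 ↦ 3
A = 3, B = 0 ↦ 3
A = 3, B = 1 ↦ 3
A = 3, B = 2 ↦ 3
A = 3, B = 3 ↦ 3
Every assignment gives a value ≥ 2.

Yes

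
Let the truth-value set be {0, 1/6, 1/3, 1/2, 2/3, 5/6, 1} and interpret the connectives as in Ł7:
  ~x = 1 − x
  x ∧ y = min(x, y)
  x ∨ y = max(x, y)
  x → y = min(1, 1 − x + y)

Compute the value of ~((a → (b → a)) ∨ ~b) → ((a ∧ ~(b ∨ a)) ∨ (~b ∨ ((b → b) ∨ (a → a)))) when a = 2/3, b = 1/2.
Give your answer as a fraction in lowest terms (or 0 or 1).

b → a = 1/2 → 2/3 = 1
a → (b → a) = 2/3 → 1 = 1
~b = ~1/2 = 1/2
(a → (b → a)) ∨ ~b = 1 ∨ 1/2 = 1
~((a → (b → a)) ∨ ~b) = ~1 = 0
b ∨ a = 1/2 ∨ 2/3 = 2/3
~(b ∨ a) = ~2/3 = 1/3
a ∧ ~(b ∨ a) = 2/3 ∧ 1/3 = 1/3
~b = ~1/2 = 1/2
b → b = 1/2 → 1/2 = 1
a → a = 2/3 → 2/3 = 1
(b → b) ∨ (a → a) = 1 ∨ 1 = 1
~b ∨ ((b → b) ∨ (a → a)) = 1/2 ∨ 1 = 1
(a ∧ ~(b ∨ a)) ∨ (~b ∨ ((b → b) ∨ (a → a))) = 1/3 ∨ 1 = 1
~((a → (b → a)) ∨ ~b) → ((a ∧ ~(b ∨ a)) ∨ (~b ∨ ((b → b) ∨ (a → a)))) = 0 → 1 = 1

1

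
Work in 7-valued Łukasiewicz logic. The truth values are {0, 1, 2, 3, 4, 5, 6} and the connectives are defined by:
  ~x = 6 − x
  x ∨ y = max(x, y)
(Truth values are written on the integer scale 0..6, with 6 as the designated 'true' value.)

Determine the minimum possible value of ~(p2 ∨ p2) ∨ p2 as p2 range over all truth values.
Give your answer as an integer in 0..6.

3

Take p2 = 3:
p2 ∨ p2 = 3 ∨ 3 = 3
~(p2 ∨ p2) = ~3 = 3
~(p2 ∨ p2) ∨ p2 = 3 ∨ 3 = 3
No assignment yields a value below 3, so this is the minimum.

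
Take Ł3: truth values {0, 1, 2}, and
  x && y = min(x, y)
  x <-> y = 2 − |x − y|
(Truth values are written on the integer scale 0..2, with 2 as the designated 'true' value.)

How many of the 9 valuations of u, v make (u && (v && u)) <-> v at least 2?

u = 0, v = 0 ↦ 2  ≥
u = 0, v = 1 ↦ 1  <
u = 0, v = 2 ↦ 0  <
u = 1, v = 0 ↦ 2  ≥
u = 1, v = 1 ↦ 2  ≥
u = 1, v = 2 ↦ 1  <
u = 2, v = 0 ↦ 2  ≥
u = 2, v = 1 ↦ 2  ≥
u = 2, v = 2 ↦ 2  ≥
So 6 of the 9 assignments meet the threshold.

6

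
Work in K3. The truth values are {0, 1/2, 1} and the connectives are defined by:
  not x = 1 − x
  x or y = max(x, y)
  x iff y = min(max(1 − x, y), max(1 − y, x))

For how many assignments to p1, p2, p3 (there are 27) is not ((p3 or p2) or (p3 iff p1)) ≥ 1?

value 1: 1 assignment (counts)
value 1/2: 9 assignments
value 0: 17 assignments
So 1 of the 27 assignments meets the threshold.

1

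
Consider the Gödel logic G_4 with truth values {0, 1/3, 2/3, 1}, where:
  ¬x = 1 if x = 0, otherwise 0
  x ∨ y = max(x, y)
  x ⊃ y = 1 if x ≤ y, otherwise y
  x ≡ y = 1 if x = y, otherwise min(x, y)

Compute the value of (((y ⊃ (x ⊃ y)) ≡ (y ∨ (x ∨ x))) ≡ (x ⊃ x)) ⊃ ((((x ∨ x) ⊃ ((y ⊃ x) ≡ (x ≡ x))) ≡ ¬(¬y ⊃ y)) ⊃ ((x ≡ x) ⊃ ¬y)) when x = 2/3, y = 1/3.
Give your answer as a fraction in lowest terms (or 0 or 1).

x ⊃ y = 2/3 ⊃ 1/3 = 1/3
y ⊃ (x ⊃ y) = 1/3 ⊃ 1/3 = 1
x ∨ x = 2/3 ∨ 2/3 = 2/3
y ∨ (x ∨ x) = 1/3 ∨ 2/3 = 2/3
(y ⊃ (x ⊃ y)) ≡ (y ∨ (x ∨ x)) = 1 ≡ 2/3 = 2/3
x ⊃ x = 2/3 ⊃ 2/3 = 1
((y ⊃ (x ⊃ y)) ≡ (y ∨ (x ∨ x))) ≡ (x ⊃ x) = 2/3 ≡ 1 = 2/3
x ∨ x = 2/3 ∨ 2/3 = 2/3
y ⊃ x = 1/3 ⊃ 2/3 = 1
x ≡ x = 2/3 ≡ 2/3 = 1
(y ⊃ x) ≡ (x ≡ x) = 1 ≡ 1 = 1
(x ∨ x) ⊃ ((y ⊃ x) ≡ (x ≡ x)) = 2/3 ⊃ 1 = 1
¬y = ¬1/3 = 0
¬y ⊃ y = 0 ⊃ 1/3 = 1
¬(¬y ⊃ y) = ¬1 = 0
((x ∨ x) ⊃ ((y ⊃ x) ≡ (x ≡ x))) ≡ ¬(¬y ⊃ y) = 1 ≡ 0 = 0
x ≡ x = 2/3 ≡ 2/3 = 1
¬y = ¬1/3 = 0
(x ≡ x) ⊃ ¬y = 1 ⊃ 0 = 0
(((x ∨ x) ⊃ ((y ⊃ x) ≡ (x ≡ x))) ≡ ¬(¬y ⊃ y)) ⊃ ((x ≡ x) ⊃ ¬y) = 0 ⊃ 0 = 1
(((y ⊃ (x ⊃ y)) ≡ (y ∨ (x ∨ x))) ≡ (x ⊃ x)) ⊃ ((((x ∨ x) ⊃ ((y ⊃ x) ≡ (x ≡ x))) ≡ ¬(¬y ⊃ y)) ⊃ ((x ≡ x) ⊃ ¬y)) = 2/3 ⊃ 1 = 1

1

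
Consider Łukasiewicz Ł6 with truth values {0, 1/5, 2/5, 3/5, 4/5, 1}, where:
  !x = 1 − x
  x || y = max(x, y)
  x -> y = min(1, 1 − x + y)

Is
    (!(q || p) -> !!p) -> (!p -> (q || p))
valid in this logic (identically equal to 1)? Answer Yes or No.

At p = 1/5, q = 2/5, for instance:
q || p = 2/5 || 1/5 = 2/5
!(q || p) = !2/5 = 3/5
!p = !1/5 = 4/5
!!p = !4/5 = 1/5
!(q || p) -> !!p = 3/5 -> 1/5 = 3/5
!p -> (q || p) = 4/5 -> 2/5 = 3/5
(!(q || p) -> !!p) -> (!p -> (q || p)) = 3/5 -> 3/5 = 1
and checking the remaining 35 assignments likewise gives ≥ 1 in every case.

Yes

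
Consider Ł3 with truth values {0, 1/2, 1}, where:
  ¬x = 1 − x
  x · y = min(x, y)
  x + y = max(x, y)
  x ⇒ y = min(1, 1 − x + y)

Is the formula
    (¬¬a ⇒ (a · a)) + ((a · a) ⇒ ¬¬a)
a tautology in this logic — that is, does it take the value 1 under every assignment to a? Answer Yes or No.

Yes

a = 0 ↦ 1
a = 1/2 ↦ 1
a = 1 ↦ 1
Every assignment gives a value ≥ 1.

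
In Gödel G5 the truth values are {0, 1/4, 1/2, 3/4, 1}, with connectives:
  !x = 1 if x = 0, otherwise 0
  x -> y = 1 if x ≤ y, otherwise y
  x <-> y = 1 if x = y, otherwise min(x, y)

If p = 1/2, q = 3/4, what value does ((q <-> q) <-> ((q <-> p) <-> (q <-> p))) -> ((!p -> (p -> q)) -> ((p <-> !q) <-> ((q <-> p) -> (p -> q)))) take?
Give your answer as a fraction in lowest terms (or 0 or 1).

0

q <-> q = 3/4 <-> 3/4 = 1
q <-> p = 3/4 <-> 1/2 = 1/2
q <-> p = 3/4 <-> 1/2 = 1/2
(q <-> p) <-> (q <-> p) = 1/2 <-> 1/2 = 1
(q <-> q) <-> ((q <-> p) <-> (q <-> p)) = 1 <-> 1 = 1
!p = !1/2 = 0
p -> q = 1/2 -> 3/4 = 1
!p -> (p -> q) = 0 -> 1 = 1
!q = !3/4 = 0
p <-> !q = 1/2 <-> 0 = 0
q <-> p = 3/4 <-> 1/2 = 1/2
p -> q = 1/2 -> 3/4 = 1
(q <-> p) -> (p -> q) = 1/2 -> 1 = 1
(p <-> !q) <-> ((q <-> p) -> (p -> q)) = 0 <-> 1 = 0
(!p -> (p -> q)) -> ((p <-> !q) <-> ((q <-> p) -> (p -> q))) = 1 -> 0 = 0
((q <-> q) <-> ((q <-> p) <-> (q <-> p))) -> ((!p -> (p -> q)) -> ((p <-> !q) <-> ((q <-> p) -> (p -> q)))) = 1 -> 0 = 0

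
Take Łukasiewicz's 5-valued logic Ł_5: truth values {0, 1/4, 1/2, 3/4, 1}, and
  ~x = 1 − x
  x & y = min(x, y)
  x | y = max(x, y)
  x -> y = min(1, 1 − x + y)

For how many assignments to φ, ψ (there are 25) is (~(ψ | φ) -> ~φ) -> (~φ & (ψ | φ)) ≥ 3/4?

value 1: 1 assignment (counts)
value 3/4: 3 assignments (counts)
value 1/2: 7 assignments
value 1/4: 8 assignments
value 0: 6 assignments
So 4 of the 25 assignments meet the threshold.

4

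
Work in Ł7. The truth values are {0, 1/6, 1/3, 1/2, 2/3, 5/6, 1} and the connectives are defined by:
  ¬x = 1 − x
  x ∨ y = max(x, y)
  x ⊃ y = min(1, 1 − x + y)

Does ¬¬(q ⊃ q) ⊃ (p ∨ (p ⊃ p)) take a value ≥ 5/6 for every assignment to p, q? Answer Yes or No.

Yes

At p = 1/2, q = 0, for instance:
q ⊃ q = 0 ⊃ 0 = 1
¬(q ⊃ q) = ¬1 = 0
¬¬(q ⊃ q) = ¬0 = 1
p ⊃ p = 1/2 ⊃ 1/2 = 1
p ∨ (p ⊃ p) = 1/2 ∨ 1 = 1
¬¬(q ⊃ q) ⊃ (p ∨ (p ⊃ p)) = 1 ⊃ 1 = 1
and checking the remaining 48 assignments likewise gives ≥ 5/6 in every case.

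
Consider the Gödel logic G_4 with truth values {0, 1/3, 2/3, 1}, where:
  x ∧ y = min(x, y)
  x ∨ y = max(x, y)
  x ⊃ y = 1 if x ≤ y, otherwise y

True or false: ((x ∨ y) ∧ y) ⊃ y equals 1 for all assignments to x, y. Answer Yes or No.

Yes

x = 0, y = 0 ↦ 1
x = 0, y = 1/3 ↦ 1
x = 0, y = 2/3 ↦ 1
x = 0, y = 1 ↦ 1
x = 1/3, y = 0 ↦ 1
x = 1/3, y = 1/3 ↦ 1
x = 1/3, y = 2/3 ↦ 1
x = 1/3, y = 1 ↦ 1
x = 2/3, y = 0 ↦ 1
x = 2/3, y = 1/3 ↦ 1
x = 2/3, y = 2/3 ↦ 1
x = 2/3, y = 1 ↦ 1
x = 1, y = 0 ↦ 1
x = 1, y = 1/3 ↦ 1
x = 1, y = 2/3 ↦ 1
x = 1, y = 1 ↦ 1
Every assignment gives a value ≥ 1.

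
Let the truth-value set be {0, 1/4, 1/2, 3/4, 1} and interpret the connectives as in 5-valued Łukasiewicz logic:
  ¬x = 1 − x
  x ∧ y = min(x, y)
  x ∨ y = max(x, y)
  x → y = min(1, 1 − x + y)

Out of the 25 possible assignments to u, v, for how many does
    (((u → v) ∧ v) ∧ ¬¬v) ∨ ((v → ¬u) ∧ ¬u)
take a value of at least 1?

value 1: 9 assignments (counts)
value 3/4: 7 assignments
value 1/2: 5 assignments
value 1/4: 3 assignments
value 0: 1 assignment
So 9 of the 25 assignments meet the threshold.

9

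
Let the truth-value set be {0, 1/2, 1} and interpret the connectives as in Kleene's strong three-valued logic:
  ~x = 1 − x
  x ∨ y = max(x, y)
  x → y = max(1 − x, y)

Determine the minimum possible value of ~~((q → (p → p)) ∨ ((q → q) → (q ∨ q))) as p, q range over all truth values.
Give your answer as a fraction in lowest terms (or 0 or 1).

1/2

Take p = 1/2, q = 1/2:
p → p = 1/2 → 1/2 = 1/2
q → (p → p) = 1/2 → 1/2 = 1/2
q → q = 1/2 → 1/2 = 1/2
q ∨ q = 1/2 ∨ 1/2 = 1/2
(q → q) → (q ∨ q) = 1/2 → 1/2 = 1/2
(q → (p → p)) ∨ ((q → q) → (q ∨ q)) = 1/2 ∨ 1/2 = 1/2
~((q → (p → p)) ∨ ((q → q) → (q ∨ q))) = ~1/2 = 1/2
~~((q → (p → p)) ∨ ((q → q) → (q ∨ q))) = ~1/2 = 1/2
No assignment yields a value below 1/2, so this is the minimum.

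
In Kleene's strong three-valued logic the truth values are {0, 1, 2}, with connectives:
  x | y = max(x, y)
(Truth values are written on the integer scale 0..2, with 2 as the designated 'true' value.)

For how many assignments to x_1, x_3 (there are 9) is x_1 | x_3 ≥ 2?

x_1 = 0, x_3 = 0 ↦ 0  <
x_1 = 0, x_3 = 1 ↦ 1  <
x_1 = 0, x_3 = 2 ↦ 2  ≥
x_1 = 1, x_3 = 0 ↦ 1  <
x_1 = 1, x_3 = 1 ↦ 1  <
x_1 = 1, x_3 = 2 ↦ 2  ≥
x_1 = 2, x_3 = 0 ↦ 2  ≥
x_1 = 2, x_3 = 1 ↦ 2  ≥
x_1 = 2, x_3 = 2 ↦ 2  ≥
So 5 of the 9 assignments meet the threshold.

5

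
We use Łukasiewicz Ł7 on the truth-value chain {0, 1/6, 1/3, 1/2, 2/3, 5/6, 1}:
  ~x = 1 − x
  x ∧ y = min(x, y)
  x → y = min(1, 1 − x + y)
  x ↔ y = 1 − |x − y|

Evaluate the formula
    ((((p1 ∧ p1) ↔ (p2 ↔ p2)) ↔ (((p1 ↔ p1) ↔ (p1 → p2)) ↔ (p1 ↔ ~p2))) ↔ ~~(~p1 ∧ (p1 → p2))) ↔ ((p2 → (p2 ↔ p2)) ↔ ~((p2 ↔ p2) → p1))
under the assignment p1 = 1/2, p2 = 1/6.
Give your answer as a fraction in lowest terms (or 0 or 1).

p1 ∧ p1 = 1/2 ∧ 1/2 = 1/2
p2 ↔ p2 = 1/6 ↔ 1/6 = 1
(p1 ∧ p1) ↔ (p2 ↔ p2) = 1/2 ↔ 1 = 1/2
p1 ↔ p1 = 1/2 ↔ 1/2 = 1
p1 → p2 = 1/2 → 1/6 = 2/3
(p1 ↔ p1) ↔ (p1 → p2) = 1 ↔ 2/3 = 2/3
~p2 = ~1/6 = 5/6
p1 ↔ ~p2 = 1/2 ↔ 5/6 = 2/3
((p1 ↔ p1) ↔ (p1 → p2)) ↔ (p1 ↔ ~p2) = 2/3 ↔ 2/3 = 1
((p1 ∧ p1) ↔ (p2 ↔ p2)) ↔ (((p1 ↔ p1) ↔ (p1 → p2)) ↔ (p1 ↔ ~p2)) = 1/2 ↔ 1 = 1/2
~p1 = ~1/2 = 1/2
p1 → p2 = 1/2 → 1/6 = 2/3
~p1 ∧ (p1 → p2) = 1/2 ∧ 2/3 = 1/2
~(~p1 ∧ (p1 → p2)) = ~1/2 = 1/2
~~(~p1 ∧ (p1 → p2)) = ~1/2 = 1/2
(((p1 ∧ p1) ↔ (p2 ↔ p2)) ↔ (((p1 ↔ p1) ↔ (p1 → p2)) ↔ (p1 ↔ ~p2))) ↔ ~~(~p1 ∧ (p1 → p2)) = 1/2 ↔ 1/2 = 1
p2 ↔ p2 = 1/6 ↔ 1/6 = 1
p2 → (p2 ↔ p2) = 1/6 → 1 = 1
p2 ↔ p2 = 1/6 ↔ 1/6 = 1
(p2 ↔ p2) → p1 = 1 → 1/2 = 1/2
~((p2 ↔ p2) → p1) = ~1/2 = 1/2
(p2 → (p2 ↔ p2)) ↔ ~((p2 ↔ p2) → p1) = 1 ↔ 1/2 = 1/2
((((p1 ∧ p1) ↔ (p2 ↔ p2)) ↔ (((p1 ↔ p1) ↔ (p1 → p2)) ↔ (p1 ↔ ~p2))) ↔ ~~(~p1 ∧ (p1 → p2))) ↔ ((p2 → (p2 ↔ p2)) ↔ ~((p2 ↔ p2) → p1)) = 1 ↔ 1/2 = 1/2

1/2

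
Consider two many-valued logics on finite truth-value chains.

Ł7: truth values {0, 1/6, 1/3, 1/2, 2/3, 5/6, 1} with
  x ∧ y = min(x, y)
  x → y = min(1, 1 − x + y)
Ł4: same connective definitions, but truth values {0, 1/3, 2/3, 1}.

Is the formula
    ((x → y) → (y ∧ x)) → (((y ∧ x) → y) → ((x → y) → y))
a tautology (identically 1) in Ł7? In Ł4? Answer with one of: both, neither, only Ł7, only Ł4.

both

In Ł7: every assignment gives 1 — tautology.
In Ł4: every assignment gives 1 — tautology.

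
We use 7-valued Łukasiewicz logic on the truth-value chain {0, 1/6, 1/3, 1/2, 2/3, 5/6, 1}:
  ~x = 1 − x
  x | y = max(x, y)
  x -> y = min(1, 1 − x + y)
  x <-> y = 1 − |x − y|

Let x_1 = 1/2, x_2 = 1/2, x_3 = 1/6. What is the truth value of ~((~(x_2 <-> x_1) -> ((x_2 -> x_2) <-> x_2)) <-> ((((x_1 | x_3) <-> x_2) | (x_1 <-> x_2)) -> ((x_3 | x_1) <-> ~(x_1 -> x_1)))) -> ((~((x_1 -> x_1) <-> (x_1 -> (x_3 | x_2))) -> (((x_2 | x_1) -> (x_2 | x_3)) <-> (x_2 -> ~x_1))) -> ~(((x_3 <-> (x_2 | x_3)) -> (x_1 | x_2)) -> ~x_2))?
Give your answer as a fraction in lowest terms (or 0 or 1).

x_2 <-> x_1 = 1/2 <-> 1/2 = 1
~(x_2 <-> x_1) = ~1 = 0
x_2 -> x_2 = 1/2 -> 1/2 = 1
(x_2 -> x_2) <-> x_2 = 1 <-> 1/2 = 1/2
~(x_2 <-> x_1) -> ((x_2 -> x_2) <-> x_2) = 0 -> 1/2 = 1
x_1 | x_3 = 1/2 | 1/6 = 1/2
(x_1 | x_3) <-> x_2 = 1/2 <-> 1/2 = 1
x_1 <-> x_2 = 1/2 <-> 1/2 = 1
((x_1 | x_3) <-> x_2) | (x_1 <-> x_2) = 1 | 1 = 1
x_3 | x_1 = 1/6 | 1/2 = 1/2
x_1 -> x_1 = 1/2 -> 1/2 = 1
~(x_1 -> x_1) = ~1 = 0
(x_3 | x_1) <-> ~(x_1 -> x_1) = 1/2 <-> 0 = 1/2
(((x_1 | x_3) <-> x_2) | (x_1 <-> x_2)) -> ((x_3 | x_1) <-> ~(x_1 -> x_1)) = 1 -> 1/2 = 1/2
(~(x_2 <-> x_1) -> ((x_2 -> x_2) <-> x_2)) <-> ((((x_1 | x_3) <-> x_2) | (x_1 <-> x_2)) -> ((x_3 | x_1) <-> ~(x_1 -> x_1))) = 1 <-> 1/2 = 1/2
~((~(x_2 <-> x_1) -> ((x_2 -> x_2) <-> x_2)) <-> ((((x_1 | x_3) <-> x_2) | (x_1 <-> x_2)) -> ((x_3 | x_1) <-> ~(x_1 -> x_1)))) = ~1/2 = 1/2
x_1 -> x_1 = 1/2 -> 1/2 = 1
x_3 | x_2 = 1/6 | 1/2 = 1/2
x_1 -> (x_3 | x_2) = 1/2 -> 1/2 = 1
(x_1 -> x_1) <-> (x_1 -> (x_3 | x_2)) = 1 <-> 1 = 1
~((x_1 -> x_1) <-> (x_1 -> (x_3 | x_2))) = ~1 = 0
x_2 | x_1 = 1/2 | 1/2 = 1/2
x_2 | x_3 = 1/2 | 1/6 = 1/2
(x_2 | x_1) -> (x_2 | x_3) = 1/2 -> 1/2 = 1
~x_1 = ~1/2 = 1/2
x_2 -> ~x_1 = 1/2 -> 1/2 = 1
((x_2 | x_1) -> (x_2 | x_3)) <-> (x_2 -> ~x_1) = 1 <-> 1 = 1
~((x_1 -> x_1) <-> (x_1 -> (x_3 | x_2))) -> (((x_2 | x_1) -> (x_2 | x_3)) <-> (x_2 -> ~x_1)) = 0 -> 1 = 1
x_2 | x_3 = 1/2 | 1/6 = 1/2
x_3 <-> (x_2 | x_3) = 1/6 <-> 1/2 = 2/3
x_1 | x_2 = 1/2 | 1/2 = 1/2
(x_3 <-> (x_2 | x_3)) -> (x_1 | x_2) = 2/3 -> 1/2 = 5/6
~x_2 = ~1/2 = 1/2
((x_3 <-> (x_2 | x_3)) -> (x_1 | x_2)) -> ~x_2 = 5/6 -> 1/2 = 2/3
~(((x_3 <-> (x_2 | x_3)) -> (x_1 | x_2)) -> ~x_2) = ~2/3 = 1/3
(~((x_1 -> x_1) <-> (x_1 -> (x_3 | x_2))) -> (((x_2 | x_1) -> (x_2 | x_3)) <-> (x_2 -> ~x_1))) -> ~(((x_3 <-> (x_2 | x_3)) -> (x_1 | x_2)) -> ~x_2) = 1 -> 1/3 = 1/3
~((~(x_2 <-> x_1) -> ((x_2 -> x_2) <-> x_2)) <-> ((((x_1 | x_3) <-> x_2) | (x_1 <-> x_2)) -> ((x_3 | x_1) <-> ~(x_1 -> x_1)))) -> ((~((x_1 -> x_1) <-> (x_1 -> (x_3 | x_2))) -> (((x_2 | x_1) -> (x_2 | x_3)) <-> (x_2 -> ~x_1))) -> ~(((x_3 <-> (x_2 | x_3)) -> (x_1 | x_2)) -> ~x_2)) = 1/2 -> 1/3 = 5/6

5/6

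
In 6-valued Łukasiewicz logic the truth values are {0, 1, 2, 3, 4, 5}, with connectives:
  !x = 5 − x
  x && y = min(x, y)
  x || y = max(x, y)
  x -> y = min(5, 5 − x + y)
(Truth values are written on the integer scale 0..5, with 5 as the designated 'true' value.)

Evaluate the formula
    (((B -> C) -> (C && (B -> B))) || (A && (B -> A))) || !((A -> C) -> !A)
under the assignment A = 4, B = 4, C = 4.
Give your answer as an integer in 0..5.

B -> C = 4 -> 4 = 5
B -> B = 4 -> 4 = 5
C && (B -> B) = 4 && 5 = 4
(B -> C) -> (C && (B -> B)) = 5 -> 4 = 4
B -> A = 4 -> 4 = 5
A && (B -> A) = 4 && 5 = 4
((B -> C) -> (C && (B -> B))) || (A && (B -> A)) = 4 || 4 = 4
A -> C = 4 -> 4 = 5
!A = !4 = 1
(A -> C) -> !A = 5 -> 1 = 1
!((A -> C) -> !A) = !1 = 4
(((B -> C) -> (C && (B -> B))) || (A && (B -> A))) || !((A -> C) -> !A) = 4 || 4 = 4

4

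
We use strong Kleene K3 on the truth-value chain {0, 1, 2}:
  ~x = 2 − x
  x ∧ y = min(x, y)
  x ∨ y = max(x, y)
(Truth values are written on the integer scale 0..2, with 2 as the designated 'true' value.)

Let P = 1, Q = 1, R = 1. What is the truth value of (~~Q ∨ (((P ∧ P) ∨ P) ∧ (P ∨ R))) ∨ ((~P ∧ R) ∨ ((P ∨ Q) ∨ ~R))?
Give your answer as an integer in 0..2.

~Q = ~1 = 1
~~Q = ~1 = 1
P ∧ P = 1 ∧ 1 = 1
(P ∧ P) ∨ P = 1 ∨ 1 = 1
P ∨ R = 1 ∨ 1 = 1
((P ∧ P) ∨ P) ∧ (P ∨ R) = 1 ∧ 1 = 1
~~Q ∨ (((P ∧ P) ∨ P) ∧ (P ∨ R)) = 1 ∨ 1 = 1
~P = ~1 = 1
~P ∧ R = 1 ∧ 1 = 1
P ∨ Q = 1 ∨ 1 = 1
~R = ~1 = 1
(P ∨ Q) ∨ ~R = 1 ∨ 1 = 1
(~P ∧ R) ∨ ((P ∨ Q) ∨ ~R) = 1 ∨ 1 = 1
(~~Q ∨ (((P ∧ P) ∨ P) ∧ (P ∨ R))) ∨ ((~P ∧ R) ∨ ((P ∨ Q) ∨ ~R)) = 1 ∨ 1 = 1

1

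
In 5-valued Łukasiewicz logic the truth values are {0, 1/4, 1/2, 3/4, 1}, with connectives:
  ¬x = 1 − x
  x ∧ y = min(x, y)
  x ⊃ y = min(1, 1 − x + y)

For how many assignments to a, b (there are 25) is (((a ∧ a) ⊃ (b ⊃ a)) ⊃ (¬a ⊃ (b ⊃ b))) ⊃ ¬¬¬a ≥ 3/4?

10

value 1: 5 assignments (counts)
value 3/4: 5 assignments (counts)
value 1/2: 5 assignments
value 1/4: 5 assignments
value 0: 5 assignments
So 10 of the 25 assignments meet the threshold.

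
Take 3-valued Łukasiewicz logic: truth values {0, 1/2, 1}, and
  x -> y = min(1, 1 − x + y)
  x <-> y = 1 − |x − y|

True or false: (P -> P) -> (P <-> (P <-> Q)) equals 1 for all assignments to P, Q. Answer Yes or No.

Counterexample: take P = 0, Q = 0.
P -> P = 0 -> 0 = 1
P <-> Q = 0 <-> 0 = 1
P <-> (P <-> Q) = 0 <-> 1 = 0
(P -> P) -> (P <-> (P <-> Q)) = 1 -> 0 = 0
This gives 0 ≠ 1.

No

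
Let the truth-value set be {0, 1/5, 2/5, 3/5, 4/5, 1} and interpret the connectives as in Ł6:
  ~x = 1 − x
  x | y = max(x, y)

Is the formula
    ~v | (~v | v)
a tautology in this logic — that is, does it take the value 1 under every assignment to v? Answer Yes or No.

No

Counterexample: take v = 1/5.
~v = ~1/5 = 4/5
~v | v = 4/5 | 1/5 = 4/5
~v | (~v | v) = 4/5 | 4/5 = 4/5
This gives 4/5 ≠ 1.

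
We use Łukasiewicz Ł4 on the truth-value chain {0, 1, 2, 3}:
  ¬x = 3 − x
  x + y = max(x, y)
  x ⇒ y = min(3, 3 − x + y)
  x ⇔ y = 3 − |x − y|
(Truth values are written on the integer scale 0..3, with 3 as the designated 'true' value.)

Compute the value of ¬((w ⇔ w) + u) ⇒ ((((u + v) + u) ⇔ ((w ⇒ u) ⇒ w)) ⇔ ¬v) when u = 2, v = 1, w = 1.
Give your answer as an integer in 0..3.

w ⇔ w = 1 ⇔ 1 = 3
(w ⇔ w) + u = 3 + 2 = 3
¬((w ⇔ w) + u) = ¬3 = 0
u + v = 2 + 1 = 2
(u + v) + u = 2 + 2 = 2
w ⇒ u = 1 ⇒ 2 = 3
(w ⇒ u) ⇒ w = 3 ⇒ 1 = 1
((u + v) + u) ⇔ ((w ⇒ u) ⇒ w) = 2 ⇔ 1 = 2
¬v = ¬1 = 2
(((u + v) + u) ⇔ ((w ⇒ u) ⇒ w)) ⇔ ¬v = 2 ⇔ 2 = 3
¬((w ⇔ w) + u) ⇒ ((((u + v) + u) ⇔ ((w ⇒ u) ⇒ w)) ⇔ ¬v) = 0 ⇒ 3 = 3

3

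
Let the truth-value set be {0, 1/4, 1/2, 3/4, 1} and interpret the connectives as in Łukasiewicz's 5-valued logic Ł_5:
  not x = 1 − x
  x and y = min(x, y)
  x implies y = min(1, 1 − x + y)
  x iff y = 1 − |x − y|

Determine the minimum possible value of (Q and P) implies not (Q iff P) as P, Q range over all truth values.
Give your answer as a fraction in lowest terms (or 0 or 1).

Take P = 1, Q = 1:
Q and P = 1 and 1 = 1
Q iff P = 1 iff 1 = 1
not (Q iff P) = not 1 = 0
(Q and P) implies not (Q iff P) = 1 implies 0 = 0
No assignment yields a value below 0, so this is the minimum.

0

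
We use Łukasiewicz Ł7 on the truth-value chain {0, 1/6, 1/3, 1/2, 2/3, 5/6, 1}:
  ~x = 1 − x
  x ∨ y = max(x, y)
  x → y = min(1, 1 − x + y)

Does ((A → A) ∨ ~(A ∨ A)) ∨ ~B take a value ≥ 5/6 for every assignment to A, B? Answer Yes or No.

Yes

At A = 5/6, B = 1/2, for instance:
A → A = 5/6 → 5/6 = 1
A ∨ A = 5/6 ∨ 5/6 = 5/6
~(A ∨ A) = ~5/6 = 1/6
(A → A) ∨ ~(A ∨ A) = 1 ∨ 1/6 = 1
~B = ~1/2 = 1/2
((A → A) ∨ ~(A ∨ A)) ∨ ~B = 1 ∨ 1/2 = 1
and checking the remaining 48 assignments likewise gives ≥ 5/6 in every case.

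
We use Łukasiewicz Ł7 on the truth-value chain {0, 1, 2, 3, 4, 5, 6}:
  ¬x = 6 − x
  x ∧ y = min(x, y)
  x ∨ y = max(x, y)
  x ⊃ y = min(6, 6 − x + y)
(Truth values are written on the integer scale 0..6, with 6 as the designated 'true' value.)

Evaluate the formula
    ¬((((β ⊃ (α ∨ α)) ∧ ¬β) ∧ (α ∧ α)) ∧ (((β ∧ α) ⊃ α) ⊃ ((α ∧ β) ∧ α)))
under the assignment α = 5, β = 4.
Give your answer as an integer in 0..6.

α ∨ α = 5 ∨ 5 = 5
β ⊃ (α ∨ α) = 4 ⊃ 5 = 6
¬β = ¬4 = 2
(β ⊃ (α ∨ α)) ∧ ¬β = 6 ∧ 2 = 2
α ∧ α = 5 ∧ 5 = 5
((β ⊃ (α ∨ α)) ∧ ¬β) ∧ (α ∧ α) = 2 ∧ 5 = 2
β ∧ α = 4 ∧ 5 = 4
(β ∧ α) ⊃ α = 4 ⊃ 5 = 6
α ∧ β = 5 ∧ 4 = 4
(α ∧ β) ∧ α = 4 ∧ 5 = 4
((β ∧ α) ⊃ α) ⊃ ((α ∧ β) ∧ α) = 6 ⊃ 4 = 4
(((β ⊃ (α ∨ α)) ∧ ¬β) ∧ (α ∧ α)) ∧ (((β ∧ α) ⊃ α) ⊃ ((α ∧ β) ∧ α)) = 2 ∧ 4 = 2
¬((((β ⊃ (α ∨ α)) ∧ ¬β) ∧ (α ∧ α)) ∧ (((β ∧ α) ⊃ α) ⊃ ((α ∧ β) ∧ α))) = ¬2 = 4

4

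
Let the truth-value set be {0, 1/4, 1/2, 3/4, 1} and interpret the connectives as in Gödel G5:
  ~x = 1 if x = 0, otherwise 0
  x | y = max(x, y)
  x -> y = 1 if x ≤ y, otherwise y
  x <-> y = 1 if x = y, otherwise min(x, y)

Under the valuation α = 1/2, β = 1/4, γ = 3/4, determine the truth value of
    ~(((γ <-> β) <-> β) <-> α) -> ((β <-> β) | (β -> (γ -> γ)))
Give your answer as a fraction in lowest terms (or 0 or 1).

γ <-> β = 3/4 <-> 1/4 = 1/4
(γ <-> β) <-> β = 1/4 <-> 1/4 = 1
((γ <-> β) <-> β) <-> α = 1 <-> 1/2 = 1/2
~(((γ <-> β) <-> β) <-> α) = ~1/2 = 0
β <-> β = 1/4 <-> 1/4 = 1
γ -> γ = 3/4 -> 3/4 = 1
β -> (γ -> γ) = 1/4 -> 1 = 1
(β <-> β) | (β -> (γ -> γ)) = 1 | 1 = 1
~(((γ <-> β) <-> β) <-> α) -> ((β <-> β) | (β -> (γ -> γ))) = 0 -> 1 = 1

1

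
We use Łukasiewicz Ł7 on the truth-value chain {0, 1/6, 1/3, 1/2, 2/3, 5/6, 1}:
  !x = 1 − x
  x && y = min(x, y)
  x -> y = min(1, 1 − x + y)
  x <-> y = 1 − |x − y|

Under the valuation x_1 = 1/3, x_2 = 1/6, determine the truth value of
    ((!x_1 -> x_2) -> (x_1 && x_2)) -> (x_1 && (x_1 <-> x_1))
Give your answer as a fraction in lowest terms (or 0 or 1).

2/3

!x_1 = !1/3 = 2/3
!x_1 -> x_2 = 2/3 -> 1/6 = 1/2
x_1 && x_2 = 1/3 && 1/6 = 1/6
(!x_1 -> x_2) -> (x_1 && x_2) = 1/2 -> 1/6 = 2/3
x_1 <-> x_1 = 1/3 <-> 1/3 = 1
x_1 && (x_1 <-> x_1) = 1/3 && 1 = 1/3
((!x_1 -> x_2) -> (x_1 && x_2)) -> (x_1 && (x_1 <-> x_1)) = 2/3 -> 1/3 = 2/3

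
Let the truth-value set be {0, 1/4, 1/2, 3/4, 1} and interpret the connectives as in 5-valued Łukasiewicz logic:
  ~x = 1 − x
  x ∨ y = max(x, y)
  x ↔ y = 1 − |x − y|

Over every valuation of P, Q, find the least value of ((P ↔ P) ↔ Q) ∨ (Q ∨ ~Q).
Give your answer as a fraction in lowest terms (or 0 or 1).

Take P = 0, Q = 1/2:
P ↔ P = 0 ↔ 0 = 1
(P ↔ P) ↔ Q = 1 ↔ 1/2 = 1/2
~Q = ~1/2 = 1/2
Q ∨ ~Q = 1/2 ∨ 1/2 = 1/2
((P ↔ P) ↔ Q) ∨ (Q ∨ ~Q) = 1/2 ∨ 1/2 = 1/2
No assignment yields a value below 1/2, so this is the minimum.

1/2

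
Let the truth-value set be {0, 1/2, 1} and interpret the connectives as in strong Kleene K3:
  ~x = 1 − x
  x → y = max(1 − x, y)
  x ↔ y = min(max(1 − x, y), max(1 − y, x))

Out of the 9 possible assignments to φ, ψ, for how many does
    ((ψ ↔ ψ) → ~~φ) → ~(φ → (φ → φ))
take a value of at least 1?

φ = 0, ψ = 0 ↦ 1  ≥
φ = 0, ψ = 1/2 ↦ 1/2  <
φ = 0, ψ = 1 ↦ 1  ≥
φ = 1/2, ψ = 0 ↦ 1/2  <
φ = 1/2, ψ = 1/2 ↦ 1/2  <
φ = 1/2, ψ = 1 ↦ 1/2  <
φ = 1, ψ = 0 ↦ 0  <
φ = 1, ψ = 1/2 ↦ 0  <
φ = 1, ψ = 1 ↦ 0  <
So 2 of the 9 assignments meet the threshold.

2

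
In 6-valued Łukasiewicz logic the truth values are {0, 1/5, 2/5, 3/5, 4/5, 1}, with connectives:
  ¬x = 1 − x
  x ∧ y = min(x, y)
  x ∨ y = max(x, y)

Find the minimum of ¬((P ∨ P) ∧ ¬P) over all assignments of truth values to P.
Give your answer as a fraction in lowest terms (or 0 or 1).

Take P = 2/5:
P ∨ P = 2/5 ∨ 2/5 = 2/5
¬P = ¬2/5 = 3/5
(P ∨ P) ∧ ¬P = 2/5 ∧ 3/5 = 2/5
¬((P ∨ P) ∧ ¬P) = ¬2/5 = 3/5
No assignment yields a value below 3/5, so this is the minimum.

3/5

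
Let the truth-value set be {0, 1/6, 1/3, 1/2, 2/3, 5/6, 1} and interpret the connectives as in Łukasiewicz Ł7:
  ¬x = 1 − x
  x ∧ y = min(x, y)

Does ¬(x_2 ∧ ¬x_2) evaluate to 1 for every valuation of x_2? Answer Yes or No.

No

Counterexample: take x_2 = 1/6.
¬x_2 = ¬1/6 = 5/6
x_2 ∧ ¬x_2 = 1/6 ∧ 5/6 = 1/6
¬(x_2 ∧ ¬x_2) = ¬1/6 = 5/6
This gives 5/6 ≠ 1.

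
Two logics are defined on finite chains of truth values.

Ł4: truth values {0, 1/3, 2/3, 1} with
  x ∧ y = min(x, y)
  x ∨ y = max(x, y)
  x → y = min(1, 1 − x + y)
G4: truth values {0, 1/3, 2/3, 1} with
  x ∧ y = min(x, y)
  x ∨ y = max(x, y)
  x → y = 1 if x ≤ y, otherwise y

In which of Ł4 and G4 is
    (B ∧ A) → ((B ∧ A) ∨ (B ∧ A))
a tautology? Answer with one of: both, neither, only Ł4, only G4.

both

In Ł4: every assignment gives 1 — tautology.
In G4: every assignment gives 1 — tautology.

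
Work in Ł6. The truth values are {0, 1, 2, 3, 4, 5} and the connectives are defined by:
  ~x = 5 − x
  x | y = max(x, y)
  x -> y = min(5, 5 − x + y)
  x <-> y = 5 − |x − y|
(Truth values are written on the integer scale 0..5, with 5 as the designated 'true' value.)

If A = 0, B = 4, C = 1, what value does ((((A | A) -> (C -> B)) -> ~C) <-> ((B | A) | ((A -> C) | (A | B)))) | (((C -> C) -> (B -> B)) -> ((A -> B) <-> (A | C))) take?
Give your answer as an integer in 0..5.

A | A = 0 | 0 = 0
C -> B = 1 -> 4 = 5
(A | A) -> (C -> B) = 0 -> 5 = 5
~C = ~1 = 4
((A | A) -> (C -> B)) -> ~C = 5 -> 4 = 4
B | A = 4 | 0 = 4
A -> C = 0 -> 1 = 5
A | B = 0 | 4 = 4
(A -> C) | (A | B) = 5 | 4 = 5
(B | A) | ((A -> C) | (A | B)) = 4 | 5 = 5
(((A | A) -> (C -> B)) -> ~C) <-> ((B | A) | ((A -> C) | (A | B))) = 4 <-> 5 = 4
C -> C = 1 -> 1 = 5
B -> B = 4 -> 4 = 5
(C -> C) -> (B -> B) = 5 -> 5 = 5
A -> B = 0 -> 4 = 5
A | C = 0 | 1 = 1
(A -> B) <-> (A | C) = 5 <-> 1 = 1
((C -> C) -> (B -> B)) -> ((A -> B) <-> (A | C)) = 5 -> 1 = 1
((((A | A) -> (C -> B)) -> ~C) <-> ((B | A) | ((A -> C) | (A | B)))) | (((C -> C) -> (B -> B)) -> ((A -> B) <-> (A | C))) = 4 | 1 = 4

4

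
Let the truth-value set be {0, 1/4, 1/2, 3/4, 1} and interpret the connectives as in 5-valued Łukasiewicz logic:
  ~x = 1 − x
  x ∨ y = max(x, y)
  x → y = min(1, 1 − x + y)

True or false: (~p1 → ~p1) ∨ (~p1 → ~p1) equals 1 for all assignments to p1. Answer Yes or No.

p1 = 0 ↦ 1
p1 = 1/4 ↦ 1
p1 = 1/2 ↦ 1
p1 = 3/4 ↦ 1
p1 = 1 ↦ 1
Every assignment gives a value ≥ 1.

Yes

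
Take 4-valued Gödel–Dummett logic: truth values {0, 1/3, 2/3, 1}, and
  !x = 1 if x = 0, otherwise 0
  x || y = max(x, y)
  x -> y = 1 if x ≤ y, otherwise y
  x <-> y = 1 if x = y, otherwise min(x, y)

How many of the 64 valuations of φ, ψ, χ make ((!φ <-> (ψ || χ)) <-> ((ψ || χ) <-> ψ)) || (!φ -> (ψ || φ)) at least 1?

value 1: 52 assignments (counts)
value 2/3: 4 assignments
value 1/3: 4 assignments
value 0: 4 assignments
So 52 of the 64 assignments meet the threshold.

52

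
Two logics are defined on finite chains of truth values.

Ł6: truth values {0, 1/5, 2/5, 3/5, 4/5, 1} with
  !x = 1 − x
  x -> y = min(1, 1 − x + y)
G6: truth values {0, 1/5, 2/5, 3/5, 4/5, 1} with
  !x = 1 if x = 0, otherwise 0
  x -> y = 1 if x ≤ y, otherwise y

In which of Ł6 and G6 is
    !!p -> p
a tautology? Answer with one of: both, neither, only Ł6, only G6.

only Ł6

In Ł6: every assignment gives 1 — tautology.
In G6: at p = 1/5 the value is 1/5 — not a tautology.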